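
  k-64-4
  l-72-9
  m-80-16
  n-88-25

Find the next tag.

For the letter, letters move forward 1 place in the alphabet: k, l, m, n → o.
Second component: 64, 72, 80, 88 → 96 (+8 each step).
Third component: 4, 9, 16, 25 → 36 (perfect squares: 2², 3², 4², …).
Combining the parts gives o-96-36.

o-96-36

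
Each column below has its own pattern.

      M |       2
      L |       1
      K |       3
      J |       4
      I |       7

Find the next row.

Letter: M, L, K, J, I → H (letters move back 1 place in the alphabet).
Second component — each term is the sum of the two before it: 2, 1, 3, 4, 7 → 11.
Combining the parts gives H  11.

H  11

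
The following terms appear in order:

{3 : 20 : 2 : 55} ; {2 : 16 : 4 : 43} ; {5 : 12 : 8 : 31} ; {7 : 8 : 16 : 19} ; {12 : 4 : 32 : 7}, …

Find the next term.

First entry: each term is the sum of the two before it, so 3, 2, 5, 7, 12 → 19.
Second entry goes 20, 16, 12, 8, 4 → 0 (−4 each step).
Third entry: ×2 each step, so 2, 4, 8, 16, 32 → 64.
Fourth entry: 55, 43, 31, 19, 7 → -5 (−12 each step).
Putting it together: {19 : 0 : 64 : -5}.

{19 : 0 : 64 : -5}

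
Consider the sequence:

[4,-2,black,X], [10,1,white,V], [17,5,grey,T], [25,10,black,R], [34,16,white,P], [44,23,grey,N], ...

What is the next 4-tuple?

First value: differences are 6, 7, 8, … (increasing by 1 each time); 4, 10, 17, 25, 34, 44 → 55.
Second value: differences are 3, 4, 5, … (increasing by 1 each time), so -2, 1, 5, 10, 16, 23 → 31.
Shade: black, white, grey, black, white, grey → black (repeats black → white → grey).
Letter: letters move back 2 places in the alphabet, so X, V, T, R, P, N → L.
So the next 4-tuple is [55,31,black,L].

[55,31,black,L]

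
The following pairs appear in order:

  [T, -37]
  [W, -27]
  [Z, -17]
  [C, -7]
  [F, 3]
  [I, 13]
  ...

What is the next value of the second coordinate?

Second coordinate — +10 each step: -37, -27, -17, -7, 3, 13 → 23.

23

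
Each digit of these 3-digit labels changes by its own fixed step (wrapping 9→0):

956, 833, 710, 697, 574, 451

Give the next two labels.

First digit: −1 each step, mod 10; 9, 8, 7, 6, 5, 4 → 3 → 2.
Second digit — −2 each step, mod 10: 5, 3, 1, 9, 7, 5 → 3 → 1.
Third digit — −3 each step, mod 10: 6, 3, 0, 7, 4, 1 → 8 → 5.
So the next two labels are 338 and 215.

338 then 215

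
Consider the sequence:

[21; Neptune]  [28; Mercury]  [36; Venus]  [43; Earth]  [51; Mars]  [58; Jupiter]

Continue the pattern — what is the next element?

[66; Saturn]

For the first part, alternating steps +7, +8, +7, +8, …: 21, 28, 36, 43, 51, 58 → 66.
Planet: runs through the planets Mercury→Neptune, so Neptune, Mercury, Venus, Earth, Mars, Jupiter → Saturn.
So the next element is [66; Saturn].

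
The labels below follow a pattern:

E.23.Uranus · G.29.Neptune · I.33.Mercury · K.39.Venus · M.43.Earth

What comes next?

Letter goes E, G, I, K, M → O (letters move forward 2 places in the alphabet).
Second component: alternating steps +6, +4, +6, +4, …; 23, 29, 33, 39, 43 → 49.
Planet: runs through the planets Mercury→Neptune; Uranus, Neptune, Mercury, Venus, Earth → Mars.
Putting it together: O.49.Mars.

O.49.Mars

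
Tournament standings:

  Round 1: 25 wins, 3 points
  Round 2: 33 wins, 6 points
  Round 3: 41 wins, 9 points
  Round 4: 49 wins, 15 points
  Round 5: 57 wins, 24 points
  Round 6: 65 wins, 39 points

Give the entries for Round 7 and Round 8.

73 wins, 63 points; 81 wins, 102 points

For the wins, +8 each step: 25, 33, 41, 49, 57, 65 → 73 → 81.
For the points, each term is the sum of the two before it: 3, 6, 9, 15, 24, 39 → 63 → 102.
So the next two lines are 73 wins, 63 points and 81 wins, 102 points.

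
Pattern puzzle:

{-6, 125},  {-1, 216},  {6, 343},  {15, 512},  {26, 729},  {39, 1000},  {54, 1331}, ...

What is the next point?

{71, 1728}

First component: differences are 5, 7, 9, … (increasing by 2 each time), so -6, -1, 6, 15, 26, 39, 54 → 71.
Second component: 125, 216, 343, 512, 729, 1000, 1331 → 1728 (perfect cubes: 5³, 6³, 7³, …).
Combining the parts gives {71, 1728}.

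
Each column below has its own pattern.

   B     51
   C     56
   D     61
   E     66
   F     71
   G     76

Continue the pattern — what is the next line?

H  81

Letter: B, C, D, E, F, G → H (letters move forward 1 place in the alphabet).
Second component: +5 each step, so 51, 56, 61, 66, 71, 76 → 81.
Putting it together: H  81.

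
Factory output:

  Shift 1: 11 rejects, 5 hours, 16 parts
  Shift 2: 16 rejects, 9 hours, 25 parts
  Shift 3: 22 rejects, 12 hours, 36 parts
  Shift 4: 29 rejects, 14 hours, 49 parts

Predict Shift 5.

37 rejects, 15 hours, 64 parts

Rejects: 11, 16, 22, 29 → 37 (differences are 5, 6, 7, … (increasing by 1 each time)).
Hours: differences are 4, 3, 2, … (decreasing by 1 each time); 5, 9, 12, 14 → 15.
Parts: perfect squares: 4², 5², 6², …, so 16, 25, 36, 49 → 64.
Putting it together: 37 rejects, 15 hours, 64 parts.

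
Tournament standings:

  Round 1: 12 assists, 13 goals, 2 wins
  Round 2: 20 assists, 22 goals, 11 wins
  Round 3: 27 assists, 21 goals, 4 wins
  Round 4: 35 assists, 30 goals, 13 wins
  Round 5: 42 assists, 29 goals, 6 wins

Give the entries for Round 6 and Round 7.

Assists: alternating steps +8, +7, +8, +7, …; 12, 20, 27, 35, 42 → 50 → 57.
Goals: 13, 22, 21, 30, 29 → 38 → 37 (alternating steps +9, −1, +9, −1, …).
Wins goes 2, 11, 4, 13, 6 → 15 → 8 (alternating steps +9, −7, +9, −7, …).
So the next two records are 50 assists, 38 goals, 15 wins and 57 assists, 37 goals, 8 wins.

50 assists, 38 goals, 15 wins; 57 assists, 37 goals, 8 wins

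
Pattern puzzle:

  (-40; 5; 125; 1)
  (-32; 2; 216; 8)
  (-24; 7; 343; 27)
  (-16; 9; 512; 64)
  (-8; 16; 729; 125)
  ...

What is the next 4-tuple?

First value goes -40, -32, -24, -16, -8 → 0 (+8 each step).
Second value — each term is the sum of the two before it: 5, 2, 7, 9, 16 → 25.
Third value goes 125, 216, 343, 512, 729 → 1000 (perfect cubes: 5³, 6³, 7³, …).
Fourth value — perfect cubes: 1³, 2³, 3³, …: 1, 8, 27, 64, 125 → 216.
Combining the parts gives (0; 25; 1000; 216).

(0; 25; 1000; 216)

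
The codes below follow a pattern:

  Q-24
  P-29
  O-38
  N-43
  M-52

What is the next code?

L-57

Letter: letters move back 1 place in the alphabet, so Q, P, O, N, M → L.
Second component: 24, 29, 38, 43, 52 → 57 (alternating steps +5, +9, +5, +9, …).
Putting it together: L-57.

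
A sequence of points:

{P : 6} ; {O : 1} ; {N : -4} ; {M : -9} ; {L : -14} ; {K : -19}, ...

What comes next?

{J : -24}

For the letter, letters move back 1 place in the alphabet: P, O, N, M, L, K → J.
Second slot goes 6, 1, -4, -9, -14, -19 → -24 (−5 each step).
So the next point is {J : -24}.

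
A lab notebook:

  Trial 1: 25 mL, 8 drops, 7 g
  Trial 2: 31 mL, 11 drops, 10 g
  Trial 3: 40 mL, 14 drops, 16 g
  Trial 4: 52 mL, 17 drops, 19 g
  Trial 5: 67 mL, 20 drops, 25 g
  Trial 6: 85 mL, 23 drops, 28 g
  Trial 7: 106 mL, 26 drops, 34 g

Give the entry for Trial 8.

130 mL, 29 drops, 37 g

ML: differences are 6, 9, 12, … (increasing by 3 each time), so 25, 31, 40, 52, 67, 85, 106 → 130.
Drops goes 8, 11, 14, 17, 20, 23, 26 → 29 (+3 each step).
For the g, alternating steps +3, +6, +3, +6, …: 7, 10, 16, 19, 25, 28, 34 → 37.
Combining the parts gives 130 mL, 29 drops, 37 g.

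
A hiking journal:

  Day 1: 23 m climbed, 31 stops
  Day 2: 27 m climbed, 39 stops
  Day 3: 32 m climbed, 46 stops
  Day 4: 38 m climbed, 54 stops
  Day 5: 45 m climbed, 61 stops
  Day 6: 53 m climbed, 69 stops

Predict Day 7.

For the m climbed, differences are 4, 5, 6, … (increasing by 1 each time): 23, 27, 32, 38, 45, 53 → 62.
Stops — alternating steps +8, +7, +8, +7, …: 31, 39, 46, 54, 61, 69 → 76.
Combining the parts gives 62 m climbed, 76 stops.

62 m climbed, 76 stops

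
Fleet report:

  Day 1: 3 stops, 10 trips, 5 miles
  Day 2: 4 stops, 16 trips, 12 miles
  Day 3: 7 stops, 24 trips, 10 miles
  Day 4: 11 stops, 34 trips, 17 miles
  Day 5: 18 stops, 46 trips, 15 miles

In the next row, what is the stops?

29

Stops: 3, 4, 7, 11, 18 → 29 (each term is the sum of the two before it).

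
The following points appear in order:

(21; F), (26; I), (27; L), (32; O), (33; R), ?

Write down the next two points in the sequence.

(38; U), (39; X)

First coordinate goes 21, 26, 27, 32, 33 → 38 → 39 (alternating steps +5, +1, +5, +1, …).
Letter: letters move forward 3 places in the alphabet, so F, I, L, O, R → U → X.
Putting the parts together: (38; U) and then (39; X).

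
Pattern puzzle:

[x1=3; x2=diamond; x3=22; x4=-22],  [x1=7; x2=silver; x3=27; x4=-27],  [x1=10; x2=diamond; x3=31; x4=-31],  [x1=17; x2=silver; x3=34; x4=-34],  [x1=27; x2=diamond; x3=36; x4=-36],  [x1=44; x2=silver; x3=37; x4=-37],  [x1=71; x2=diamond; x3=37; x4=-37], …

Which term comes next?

[x1=115; x2=silver; x3=36; x4=-36]

X1 goes 3, 7, 10, 17, 27, 44, 71 → 115 (each term is the sum of the two before it).
For the x2, alternates diamond ↔ silver: diamond, silver, diamond, silver, diamond, silver, diamond → silver.
X3: differences are 5, 4, 3, … (decreasing by 1 each time); 22, 27, 31, 34, 36, 37, 37 → 36.
X4: always the negative of the x3, so -22, -27, -31, -34, -36, -37, -37 → -36.
So the next term is [x1=115; x2=silver; x3=36; x4=-36].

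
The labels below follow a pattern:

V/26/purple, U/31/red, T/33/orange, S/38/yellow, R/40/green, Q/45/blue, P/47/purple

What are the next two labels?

Letter: letters move back 1 place in the alphabet, so V, U, T, S, R, Q, P → O → N.
For the second component, alternating steps +5, +2, +5, +2, …: 26, 31, 33, 38, 40, 45, 47 → 52 → 54.
Colour: repeats purple → red → orange → yellow → green → blue; purple, red, orange, yellow, green, blue, purple → red → orange.
Putting the parts together: O/52/red and then N/54/orange.

O/52/red then N/54/orange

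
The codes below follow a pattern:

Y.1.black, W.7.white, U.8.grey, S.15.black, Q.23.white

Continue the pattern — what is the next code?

Letter: letters move back 2 places in the alphabet; Y, W, U, S, Q → O.
For the second component, each term is the sum of the two before it: 1, 7, 8, 15, 23 → 38.
Shade: repeats black → white → grey, so black, white, grey, black, white → grey.
Combining the parts gives O.38.grey.

O.38.grey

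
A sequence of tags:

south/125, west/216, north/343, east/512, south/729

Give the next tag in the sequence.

west/1000

Direction goes south, west, north, east, south → west (repeats south → west → north → east).
Second component: perfect cubes: 5³, 6³, 7³, …, so 125, 216, 343, 512, 729 → 1000.
So the next tag is west/1000.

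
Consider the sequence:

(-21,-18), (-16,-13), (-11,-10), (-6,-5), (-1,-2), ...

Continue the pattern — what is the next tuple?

(4,3)

First value goes -21, -16, -11, -6, -1 → 4 (+5 each step).
Second value: alternating steps +5, +3, +5, +3, …, so -18, -13, -10, -5, -2 → 3.
So the next tuple is (4,3).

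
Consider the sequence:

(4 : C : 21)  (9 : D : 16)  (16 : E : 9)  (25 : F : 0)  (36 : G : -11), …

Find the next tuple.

(49 : H : -24)

First entry goes 4, 9, 16, 25, 36 → 49 (perfect squares: 2², 3², 4², …).
Letter: letters move forward 1 place in the alphabet, so C, D, E, F, G → H.
Third entry: together with the first entry always sums to 25, so 21, 16, 9, 0, -11 → -24.
So the next tuple is (49 : H : -24).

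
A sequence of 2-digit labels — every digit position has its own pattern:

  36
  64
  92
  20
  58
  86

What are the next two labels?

First digit goes 3, 6, 9, 2, 5, 8 → 1 → 4 (+3 each step, mod 10).
Second digit: −2 each step, mod 10; 6, 4, 2, 0, 8, 6 → 4 → 2.
So the next two labels are 14 and 42.

14 then 42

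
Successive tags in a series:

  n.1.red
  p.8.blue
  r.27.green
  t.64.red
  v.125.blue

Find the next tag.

x.216.green

Letter: letters move forward 2 places in the alphabet, so n, p, r, t, v → x.
Second component: perfect cubes: 1³, 2³, 3³, …, so 1, 8, 27, 64, 125 → 216.
Colour: repeats red → blue → green, so red, blue, green, red, blue → green.
Combining the parts gives x.216.green.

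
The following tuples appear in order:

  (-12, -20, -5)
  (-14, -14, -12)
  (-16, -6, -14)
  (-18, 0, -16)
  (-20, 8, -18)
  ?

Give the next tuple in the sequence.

First coordinate: -12, -14, -16, -18, -20 → -22 (−2 each step).
For the second coordinate, alternating steps +6, +8, +6, +8, …: -20, -14, -6, 0, 8 → 14.
For the third coordinate, always the previous value of the first coordinate: -5, -12, -14, -16, -18 → -20.
Combining the parts gives (-22, 14, -20).

(-22, 14, -20)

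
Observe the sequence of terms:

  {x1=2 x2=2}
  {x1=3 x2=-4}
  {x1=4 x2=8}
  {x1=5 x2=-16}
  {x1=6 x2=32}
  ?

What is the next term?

{x1=7 x2=-64}

X1 goes 2, 3, 4, 5, 6 → 7 (+1 each step).
X2: 2, -4, 8, -16, 32 → -64 (×(-2) each step).
Putting it together: {x1=7 x2=-64}.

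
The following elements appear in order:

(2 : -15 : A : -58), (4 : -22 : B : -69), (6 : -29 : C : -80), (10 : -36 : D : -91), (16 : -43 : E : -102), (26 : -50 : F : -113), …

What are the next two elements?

(42 : -57 : G : -124), (68 : -64 : H : -135)

For the first component, each term is the sum of the two before it: 2, 4, 6, 10, 16, 26 → 42 → 68.
For the second component, −7 each step: -15, -22, -29, -36, -43, -50 → -57 → -64.
Letter: A, B, C, D, E, F → G → H (letters move forward 1 place in the alphabet).
Fourth component: −11 each step; -58, -69, -80, -91, -102, -113 → -124 → -135.
So the next two elements are (42 : -57 : G : -124) and (68 : -64 : H : -135).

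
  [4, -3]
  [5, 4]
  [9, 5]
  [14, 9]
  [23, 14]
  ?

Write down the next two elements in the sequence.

First component: 4, 5, 9, 14, 23 → 37 → 60 (each term is the sum of the two before it).
For the second component, always the previous value of the first component: -3, 4, 5, 9, 14 → 23 → 37.
Putting the parts together: [37, 23] and then [60, 37].

[37, 23], [60, 37]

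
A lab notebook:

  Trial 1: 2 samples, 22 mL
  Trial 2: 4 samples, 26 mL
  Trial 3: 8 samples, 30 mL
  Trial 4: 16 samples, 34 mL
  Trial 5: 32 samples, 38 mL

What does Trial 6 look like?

64 samples, 42 mL

Samples goes 2, 4, 8, 16, 32 → 64 (×2 each step).
For the mL, +4 each step: 22, 26, 30, 34, 38 → 42.
Combining the parts gives 64 samples, 42 mL.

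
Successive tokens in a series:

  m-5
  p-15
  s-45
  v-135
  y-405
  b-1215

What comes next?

e-3645

Letter: letters move forward 3 places in the alphabet, wrapping Z→A, so m, p, s, v, y, b → e.
Second component goes 5, 15, 45, 135, 405, 1215 → 3645 (×3 each step).
Combining the parts gives e-3645.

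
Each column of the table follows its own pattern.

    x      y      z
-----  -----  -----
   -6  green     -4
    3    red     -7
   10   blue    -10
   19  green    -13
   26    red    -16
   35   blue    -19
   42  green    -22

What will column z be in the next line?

-25

Column z: -4, -7, -10, -13, -16, -19, -22 → -25 (−3 each step).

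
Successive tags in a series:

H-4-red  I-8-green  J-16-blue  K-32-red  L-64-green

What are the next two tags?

M-128-blue, N-256-red

Letter: letters move forward 1 place in the alphabet; H, I, J, K, L → M → N.
Second component — ×2 each step: 4, 8, 16, 32, 64 → 128 → 256.
Colour: red, green, blue, red, green → blue → red (repeats red → green → blue).
So the next two tags are M-128-blue and N-256-red.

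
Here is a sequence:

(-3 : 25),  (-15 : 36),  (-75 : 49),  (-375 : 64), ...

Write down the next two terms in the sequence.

First value — ×5 each step: -3, -15, -75, -375 → -1875 → -9375.
Second value: perfect squares: 5², 6², 7², …; 25, 36, 49, 64 → 81 → 100.
Putting the parts together: (-1875 : 81) and then (-9375 : 100).

(-1875 : 81), (-9375 : 100)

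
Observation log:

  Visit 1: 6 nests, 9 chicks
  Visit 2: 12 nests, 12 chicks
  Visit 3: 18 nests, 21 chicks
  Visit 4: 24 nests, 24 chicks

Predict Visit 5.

30 nests, 33 chicks

Nests — +6 each step: 6, 12, 18, 24 → 30.
Chicks — alternating steps +3, +9, +3, +9, …: 9, 12, 21, 24 → 33.
Combining the parts gives 30 nests, 33 chicks.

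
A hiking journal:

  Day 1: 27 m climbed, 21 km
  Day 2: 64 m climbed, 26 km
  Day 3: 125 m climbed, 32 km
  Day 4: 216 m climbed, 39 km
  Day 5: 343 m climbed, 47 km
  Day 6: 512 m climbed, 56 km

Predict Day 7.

M climbed: perfect cubes: 3³, 4³, 5³, …; 27, 64, 125, 216, 343, 512 → 729.
Km: differences are 5, 6, 7, … (increasing by 1 each time); 21, 26, 32, 39, 47, 56 → 66.
Putting it together: 729 m climbed, 66 km.

729 m climbed, 66 km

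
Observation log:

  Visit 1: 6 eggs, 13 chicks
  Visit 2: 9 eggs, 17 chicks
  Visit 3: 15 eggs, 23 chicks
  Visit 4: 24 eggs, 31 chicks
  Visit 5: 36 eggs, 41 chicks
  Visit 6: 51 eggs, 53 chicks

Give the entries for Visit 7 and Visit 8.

69 eggs, 67 chicks; 90 eggs, 83 chicks

Eggs: differences are 3, 6, 9, … (increasing by 3 each time), so 6, 9, 15, 24, 36, 51 → 69 → 90.
Chicks: 13, 17, 23, 31, 41, 53 → 67 → 83 (differences are 4, 6, 8, … (increasing by 2 each time)).
So the next two records are 69 eggs, 67 chicks and 90 eggs, 83 chicks.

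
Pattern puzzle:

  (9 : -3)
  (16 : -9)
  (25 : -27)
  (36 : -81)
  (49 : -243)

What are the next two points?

First part: perfect squares: 3², 4², 5², …; 9, 16, 25, 36, 49 → 64 → 81.
Second part: ×3 each step, so -3, -9, -27, -81, -243 → -729 → -2187.
So the next two points are (64 : -729) and (81 : -2187).

(64 : -729), (81 : -2187)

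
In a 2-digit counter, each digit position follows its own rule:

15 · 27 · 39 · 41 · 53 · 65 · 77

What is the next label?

89

For the first digit, +1 each step, mod 10: 1, 2, 3, 4, 5, 6, 7 → 8.
Second digit — +2 each step, mod 10: 5, 7, 9, 1, 3, 5, 7 → 9.
Combining the parts gives 89.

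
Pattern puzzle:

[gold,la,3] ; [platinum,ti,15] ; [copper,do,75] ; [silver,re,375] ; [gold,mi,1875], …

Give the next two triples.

[platinum,fa,9375], [copper,sol,46875]

Metal goes gold, platinum, copper, silver, gold → platinum → copper (repeats gold → platinum → copper → silver).
Note: runs through the solfège scale do→ti, so la, ti, do, re, mi → fa → sol.
Third value — ×5 each step: 3, 15, 75, 375, 1875 → 9375 → 46875.
Putting the parts together: [platinum,fa,9375] and then [copper,sol,46875].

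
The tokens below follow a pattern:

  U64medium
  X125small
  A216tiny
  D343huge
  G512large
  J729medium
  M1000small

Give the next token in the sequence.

P1331tiny

Letter: letters move forward 3 places in the alphabet, wrapping Z→A, so U, X, A, D, G, J, M → P.
Second component: perfect cubes: 4³, 5³, 6³, …, so 64, 125, 216, 343, 512, 729, 1000 → 1331.
Size: repeats medium → small → tiny → huge → large; medium, small, tiny, huge, large, medium, small → tiny.
Putting it together: P1331tiny.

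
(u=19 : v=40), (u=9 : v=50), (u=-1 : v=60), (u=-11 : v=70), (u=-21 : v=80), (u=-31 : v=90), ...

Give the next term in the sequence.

U goes 19, 9, -1, -11, -21, -31 → -41 (−10 each step).
V — together with the u always sums to 59: 40, 50, 60, 70, 80, 90 → 100.
So the next term is (u=-41 : v=100).

(u=-41 : v=100)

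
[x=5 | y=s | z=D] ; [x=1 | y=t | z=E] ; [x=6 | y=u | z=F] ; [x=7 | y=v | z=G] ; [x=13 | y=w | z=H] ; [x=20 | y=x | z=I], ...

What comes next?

For the x, each term is the sum of the two before it: 5, 1, 6, 7, 13, 20 → 33.
For the y, letters move forward 1 place in the alphabet: s, t, u, v, w, x → y.
For the z, letters move forward 1 place in the alphabet: D, E, F, G, H, I → J.
Combining the parts gives [x=33 | y=y | z=J].

[x=33 | y=y | z=J]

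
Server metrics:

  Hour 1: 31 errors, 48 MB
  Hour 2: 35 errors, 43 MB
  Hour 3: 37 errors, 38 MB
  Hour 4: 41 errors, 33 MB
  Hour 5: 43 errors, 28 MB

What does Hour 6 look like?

Errors: alternating steps +4, +2, +4, +2, …; 31, 35, 37, 41, 43 → 47.
For the MB, −5 each step: 48, 43, 38, 33, 28 → 23.
So the next line is 47 errors, 23 MB.

47 errors, 23 MB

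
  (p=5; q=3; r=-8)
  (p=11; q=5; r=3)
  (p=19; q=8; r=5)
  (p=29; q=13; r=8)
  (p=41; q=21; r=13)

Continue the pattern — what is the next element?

(p=55; q=34; r=21)

For the p, differences are 6, 8, 10, … (increasing by 2 each time): 5, 11, 19, 29, 41 → 55.
Q — each term is the sum of the two before it: 3, 5, 8, 13, 21 → 34.
R — always the previous value of the q: -8, 3, 5, 8, 13 → 21.
Putting it together: (p=55; q=34; r=21).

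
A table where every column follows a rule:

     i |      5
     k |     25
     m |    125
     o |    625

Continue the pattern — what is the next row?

q  3125

Letter — letters move forward 2 places in the alphabet: i, k, m, o → q.
Second component: 5, 25, 125, 625 → 3125 (×5 each step).
Combining the parts gives q  3125.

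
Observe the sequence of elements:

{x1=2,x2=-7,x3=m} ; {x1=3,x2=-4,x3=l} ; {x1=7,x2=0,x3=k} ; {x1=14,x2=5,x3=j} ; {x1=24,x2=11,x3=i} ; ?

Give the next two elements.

{x1=37,x2=18,x3=h}, {x1=53,x2=26,x3=g}

For the x1, differences are 1, 4, 7, … (increasing by 3 each time): 2, 3, 7, 14, 24 → 37 → 53.
For the x2, differences are 3, 4, 5, … (increasing by 1 each time): -7, -4, 0, 5, 11 → 18 → 26.
For the x3, letters move back 1 place in the alphabet: m, l, k, j, i → h → g.
So the next two elements are {x1=37,x2=18,x3=h} and {x1=53,x2=26,x3=g}.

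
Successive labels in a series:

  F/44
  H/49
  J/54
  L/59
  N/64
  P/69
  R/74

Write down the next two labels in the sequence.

Letter: F, H, J, L, N, P, R → T → V (letters move forward 2 places in the alphabet).
For the second component, +5 each step: 44, 49, 54, 59, 64, 69, 74 → 79 → 84.
So the next two labels are T/79 and V/84.

T/79 then V/84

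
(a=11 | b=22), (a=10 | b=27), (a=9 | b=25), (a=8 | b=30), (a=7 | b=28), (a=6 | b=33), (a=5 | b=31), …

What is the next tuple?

A goes 11, 10, 9, 8, 7, 6, 5 → 4 (−1 each step).
B goes 22, 27, 25, 30, 28, 33, 31 → 36 (alternating steps +5, −2, +5, −2, …).
Combining the parts gives (a=4 | b=36).

(a=4 | b=36)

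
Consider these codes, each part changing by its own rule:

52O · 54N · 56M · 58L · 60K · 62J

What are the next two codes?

First component — +2 each step: 52, 54, 56, 58, 60, 62 → 64 → 66.
Letter: letters move back 1 place in the alphabet, so O, N, M, L, K, J → I → H.
So the next two codes are 64I and 66H.

64I then 66H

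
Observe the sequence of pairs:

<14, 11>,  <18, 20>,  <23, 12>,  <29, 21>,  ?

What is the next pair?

<36, 13>

First component: 14, 18, 23, 29 → 36 (differences are 4, 5, 6, … (increasing by 1 each time)).
For the second component, alternating steps +9, −8, +9, −8, …: 11, 20, 12, 21 → 13.
Putting it together: <36, 13>.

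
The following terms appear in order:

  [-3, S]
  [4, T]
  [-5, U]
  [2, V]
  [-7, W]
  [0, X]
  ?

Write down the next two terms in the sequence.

For the first entry, alternating steps +7, −9, +7, −9, …: -3, 4, -5, 2, -7, 0 → -9 → -2.
For the letter, letters move forward 1 place in the alphabet: S, T, U, V, W, X → Y → Z.
Putting the parts together: [-9, Y] and then [-2, Z].

[-9, Y], [-2, Z]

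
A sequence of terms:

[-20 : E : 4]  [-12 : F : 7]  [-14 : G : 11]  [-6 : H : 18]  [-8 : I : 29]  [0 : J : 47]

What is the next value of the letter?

First entry: alternating steps +8, −2, +8, −2, …, so -20, -12, -14, -6, -8, 0 → -2.
Letter: E, F, G, H, I, J → K (letters move forward 1 place in the alphabet).
Third entry: each term is the sum of the two before it; 4, 7, 11, 18, 29, 47 → 76.

K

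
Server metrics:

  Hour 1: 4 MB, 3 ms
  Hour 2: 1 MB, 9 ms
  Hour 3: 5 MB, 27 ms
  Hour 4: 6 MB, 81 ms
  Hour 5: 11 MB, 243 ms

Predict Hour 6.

17 MB, 729 ms

MB — each term is the sum of the two before it: 4, 1, 5, 6, 11 → 17.
Ms goes 3, 9, 27, 81, 243 → 729 (×3 each step).
So the next line is 17 MB, 729 ms.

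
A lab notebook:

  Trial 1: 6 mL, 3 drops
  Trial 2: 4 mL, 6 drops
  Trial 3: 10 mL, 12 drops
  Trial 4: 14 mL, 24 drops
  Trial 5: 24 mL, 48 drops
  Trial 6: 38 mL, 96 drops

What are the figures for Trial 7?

62 mL, 192 drops

ML: each term is the sum of the two before it; 6, 4, 10, 14, 24, 38 → 62.
Drops: ×2 each step, so 3, 6, 12, 24, 48, 96 → 192.
Putting it together: 62 mL, 192 drops.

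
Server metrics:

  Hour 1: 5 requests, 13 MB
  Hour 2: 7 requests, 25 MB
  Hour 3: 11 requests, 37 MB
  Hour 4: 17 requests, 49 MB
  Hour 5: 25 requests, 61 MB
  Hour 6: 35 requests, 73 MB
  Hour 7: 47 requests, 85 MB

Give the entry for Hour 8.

61 requests, 97 MB

Requests goes 5, 7, 11, 17, 25, 35, 47 → 61 (differences are 2, 4, 6, … (increasing by 2 each time)).
MB goes 13, 25, 37, 49, 61, 73, 85 → 97 (+12 each step).
So the next row is 61 requests, 97 MB.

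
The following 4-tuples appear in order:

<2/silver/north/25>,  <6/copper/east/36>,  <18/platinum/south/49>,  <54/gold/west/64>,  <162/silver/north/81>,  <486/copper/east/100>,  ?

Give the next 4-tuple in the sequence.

<1458/platinum/south/121>

First value: ×3 each step, so 2, 6, 18, 54, 162, 486 → 1458.
For the metal, repeats silver → copper → platinum → gold: silver, copper, platinum, gold, silver, copper → platinum.
Direction — repeats north → east → south → west: north, east, south, west, north, east → south.
Fourth value — perfect squares: 5², 6², 7², …: 25, 36, 49, 64, 81, 100 → 121.
So the next 4-tuple is <1458/platinum/south/121>.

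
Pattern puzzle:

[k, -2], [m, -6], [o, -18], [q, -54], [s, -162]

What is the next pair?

[u, -486]

Letter — letters move forward 2 places in the alphabet: k, m, o, q, s → u.
Second entry goes -2, -6, -18, -54, -162 → -486 (×3 each step).
So the next pair is [u, -486].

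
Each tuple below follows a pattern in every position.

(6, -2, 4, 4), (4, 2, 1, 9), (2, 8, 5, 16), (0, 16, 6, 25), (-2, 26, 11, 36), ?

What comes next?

(-4, 38, 17, 49)

First component: 6, 4, 2, 0, -2 → -4 (−2 each step).
Second component goes -2, 2, 8, 16, 26 → 38 (differences are 4, 6, 8, … (increasing by 2 each time)).
For the third component, each term is the sum of the two before it: 4, 1, 5, 6, 11 → 17.
Fourth component: 4, 9, 16, 25, 36 → 49 (perfect squares: 2², 3², 4², …).
Combining the parts gives (-4, 38, 17, 49).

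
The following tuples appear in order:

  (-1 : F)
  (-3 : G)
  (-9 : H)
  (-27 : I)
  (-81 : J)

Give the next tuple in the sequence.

First part goes -1, -3, -9, -27, -81 → -243 (×3 each step).
Letter goes F, G, H, I, J → K (letters move forward 1 place in the alphabet).
Combining the parts gives (-243 : K).

(-243 : K)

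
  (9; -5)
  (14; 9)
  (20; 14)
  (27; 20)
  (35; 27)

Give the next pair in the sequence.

First part: differences are 5, 6, 7, … (increasing by 1 each time); 9, 14, 20, 27, 35 → 44.
Second part: always the previous value of the first part; -5, 9, 14, 20, 27 → 35.
Combining the parts gives (44; 35).

(44; 35)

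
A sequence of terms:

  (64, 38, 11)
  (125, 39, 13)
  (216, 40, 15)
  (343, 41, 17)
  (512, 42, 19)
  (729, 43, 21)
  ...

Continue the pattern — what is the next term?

First entry goes 64, 125, 216, 343, 512, 729 → 1000 (perfect cubes: 4³, 5³, 6³, …).
Second entry: +1 each step, so 38, 39, 40, 41, 42, 43 → 44.
Third entry — +2 each step: 11, 13, 15, 17, 19, 21 → 23.
Putting it together: (1000, 44, 23).

(1000, 44, 23)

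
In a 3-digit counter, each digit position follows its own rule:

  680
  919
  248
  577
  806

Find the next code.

For the first digit, +3 each step, mod 10: 6, 9, 2, 5, 8 → 1.
Second digit: 8, 1, 4, 7, 0 → 3 (+3 each step, mod 10).
Third digit — −1 each step, mod 10: 0, 9, 8, 7, 6 → 5.
So the next code is 135.

135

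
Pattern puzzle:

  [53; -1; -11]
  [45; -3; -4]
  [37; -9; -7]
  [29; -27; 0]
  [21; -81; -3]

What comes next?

[13; -243; 4]

First value: −8 each step; 53, 45, 37, 29, 21 → 13.
Second value — ×3 each step: -1, -3, -9, -27, -81 → -243.
Third value: alternating steps +7, −3, +7, −3, …; -11, -4, -7, 0, -3 → 4.
So the next element is [13; -243; 4].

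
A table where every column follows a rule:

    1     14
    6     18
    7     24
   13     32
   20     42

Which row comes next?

33  54

First component goes 1, 6, 7, 13, 20 → 33 (each term is the sum of the two before it).
For the second component, differences are 4, 6, 8, … (increasing by 2 each time): 14, 18, 24, 32, 42 → 54.
Putting it together: 33  54.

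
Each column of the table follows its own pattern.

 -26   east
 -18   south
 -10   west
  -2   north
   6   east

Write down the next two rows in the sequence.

14  south; 22  west

First component: -26, -18, -10, -2, 6 → 14 → 22 (+8 each step).
Direction: east, south, west, north, east → south → west (repeats east → south → west → north).
Putting the parts together: 14  south and then 22  west.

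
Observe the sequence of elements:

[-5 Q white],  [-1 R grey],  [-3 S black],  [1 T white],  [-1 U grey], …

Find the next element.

[3 V black]

First coordinate — alternating steps +4, −2, +4, −2, …: -5, -1, -3, 1, -1 → 3.
Letter: letters move forward 1 place in the alphabet, so Q, R, S, T, U → V.
Shade: white, grey, black, white, grey → black (repeats white → grey → black).
Putting it together: [3 V black].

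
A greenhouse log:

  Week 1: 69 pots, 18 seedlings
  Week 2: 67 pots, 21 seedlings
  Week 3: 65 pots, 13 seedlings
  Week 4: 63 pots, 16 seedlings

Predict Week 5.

61 pots, 8 seedlings

Pots goes 69, 67, 65, 63 → 61 (−2 each step).
Seedlings: alternating steps +3, −8, +3, −8, …; 18, 21, 13, 16 → 8.
Putting it together: 61 pots, 8 seedlings.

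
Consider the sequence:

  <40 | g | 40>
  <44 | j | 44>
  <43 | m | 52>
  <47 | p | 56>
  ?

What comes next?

First component goes 40, 44, 43, 47 → 46 (alternating steps +4, −1, +4, −1, …).
Letter: letters move forward 3 places in the alphabet; g, j, m, p → s.
For the third component, alternating steps +4, +8, +4, +8, …: 40, 44, 52, 56 → 64.
Putting it together: <46 | s | 64>.

<46 | s | 64>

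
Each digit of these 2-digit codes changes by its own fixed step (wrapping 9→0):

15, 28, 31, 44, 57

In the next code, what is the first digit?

First digit: 1, 2, 3, 4, 5 → 6 (+1 each step, mod 10).

6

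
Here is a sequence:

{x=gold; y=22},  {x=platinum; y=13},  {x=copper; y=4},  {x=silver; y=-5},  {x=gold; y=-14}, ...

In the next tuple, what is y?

Y: −9 each step; 22, 13, 4, -5, -14 → -23.

-23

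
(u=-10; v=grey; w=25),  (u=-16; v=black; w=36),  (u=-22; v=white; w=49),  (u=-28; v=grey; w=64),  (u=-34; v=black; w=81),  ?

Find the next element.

(u=-40; v=white; w=100)

U: -10, -16, -22, -28, -34 → -40 (−6 each step).
For the v, repeats grey → black → white: grey, black, white, grey, black → white.
For the w, perfect squares: 5², 6², 7², …: 25, 36, 49, 64, 81 → 100.
Combining the parts gives (u=-40; v=white; w=100).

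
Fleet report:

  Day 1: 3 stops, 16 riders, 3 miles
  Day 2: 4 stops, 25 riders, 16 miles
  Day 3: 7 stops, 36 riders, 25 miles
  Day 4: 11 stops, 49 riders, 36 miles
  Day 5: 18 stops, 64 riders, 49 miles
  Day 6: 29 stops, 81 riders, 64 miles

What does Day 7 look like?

Stops: each term is the sum of the two before it; 3, 4, 7, 11, 18, 29 → 47.
Riders: perfect squares: 4², 5², 6², …, so 16, 25, 36, 49, 64, 81 → 100.
Miles: always the previous value of the riders, so 3, 16, 25, 36, 49, 64 → 81.
Putting it together: 47 stops, 100 riders, 81 miles.

47 stops, 100 riders, 81 miles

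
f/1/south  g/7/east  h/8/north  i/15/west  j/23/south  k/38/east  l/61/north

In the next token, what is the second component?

Letter: letters move forward 1 place in the alphabet, so f, g, h, i, j, k, l → m.
Second component: each term is the sum of the two before it, so 1, 7, 8, 15, 23, 38, 61 → 99.
Direction: repeats south → east → north → west, so south, east, north, west, south, east, north → west.

99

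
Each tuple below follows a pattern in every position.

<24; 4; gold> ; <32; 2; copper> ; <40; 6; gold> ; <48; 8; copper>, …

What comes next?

<56; 14; gold>

For the first part, +8 each step: 24, 32, 40, 48 → 56.
Second part goes 4, 2, 6, 8 → 14 (each term is the sum of the two before it).
Metal: alternates gold ↔ copper, so gold, copper, gold, copper → gold.
Combining the parts gives <56; 14; gold>.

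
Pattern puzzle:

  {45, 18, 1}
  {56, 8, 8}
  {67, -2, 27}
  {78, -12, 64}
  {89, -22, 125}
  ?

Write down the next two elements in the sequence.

{100, -32, 216}, {111, -42, 343}

First entry goes 45, 56, 67, 78, 89 → 100 → 111 (+11 each step).
Second entry — −10 each step: 18, 8, -2, -12, -22 → -32 → -42.
Third entry: perfect cubes: 1³, 2³, 3³, …; 1, 8, 27, 64, 125 → 216 → 343.
So the next two elements are {100, -32, 216} and {111, -42, 343}.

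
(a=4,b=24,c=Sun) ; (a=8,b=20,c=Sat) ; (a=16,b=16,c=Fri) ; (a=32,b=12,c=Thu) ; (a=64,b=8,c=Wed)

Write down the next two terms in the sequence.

(a=128,b=4,c=Tue), (a=256,b=0,c=Mon)

A: 4, 8, 16, 32, 64 → 128 → 256 (×2 each step).
B: −4 each step; 24, 20, 16, 12, 8 → 4 → 0.
C: runs backward through the weekdays Mon→Sun; Sun, Sat, Fri, Thu, Wed → Tue → Mon.
Putting the parts together: (a=128,b=4,c=Tue) and then (a=256,b=0,c=Mon).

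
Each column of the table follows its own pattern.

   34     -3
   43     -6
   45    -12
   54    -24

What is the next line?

First component: alternating steps +9, +2, +9, +2, …, so 34, 43, 45, 54 → 56.
Second component: -3, -6, -12, -24 → -48 (×2 each step).
Putting it together: 56  -48.

56  -48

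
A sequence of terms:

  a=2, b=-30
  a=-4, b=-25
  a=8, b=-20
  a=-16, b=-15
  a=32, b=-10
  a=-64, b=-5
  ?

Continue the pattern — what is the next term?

A goes 2, -4, 8, -16, 32, -64 → 128 (×(-2) each step).
B: -30, -25, -20, -15, -10, -5 → 0 (+5 each step).
Combining the parts gives a=128, b=0.

a=128, b=0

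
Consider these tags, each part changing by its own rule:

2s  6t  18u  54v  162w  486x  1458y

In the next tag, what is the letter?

z

For the letter, letters move forward 1 place in the alphabet: s, t, u, v, w, x, y → z.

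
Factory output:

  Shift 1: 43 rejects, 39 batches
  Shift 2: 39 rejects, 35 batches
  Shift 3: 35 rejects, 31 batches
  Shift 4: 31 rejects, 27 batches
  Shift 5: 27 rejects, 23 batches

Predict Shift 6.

23 rejects, 19 batches

Rejects: 43, 39, 35, 31, 27 → 23 (−4 each step).
Batches goes 39, 35, 31, 27, 23 → 19 (always 4 less than the rejects).
Putting it together: 23 rejects, 19 batches.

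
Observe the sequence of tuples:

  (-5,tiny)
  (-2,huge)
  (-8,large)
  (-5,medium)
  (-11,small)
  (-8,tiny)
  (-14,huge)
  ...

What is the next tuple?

(-11,large)

First value — alternating steps +3, −6, +3, −6, …: -5, -2, -8, -5, -11, -8, -14 → -11.
Size goes tiny, huge, large, medium, small, tiny, huge → large (repeats tiny → huge → large → medium → small).
So the next tuple is (-11,large).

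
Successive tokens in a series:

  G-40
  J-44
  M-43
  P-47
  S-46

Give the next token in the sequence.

V-50

For the letter, letters move forward 3 places in the alphabet: G, J, M, P, S → V.
Second component: alternating steps +4, −1, +4, −1, …, so 40, 44, 43, 47, 46 → 50.
So the next token is V-50.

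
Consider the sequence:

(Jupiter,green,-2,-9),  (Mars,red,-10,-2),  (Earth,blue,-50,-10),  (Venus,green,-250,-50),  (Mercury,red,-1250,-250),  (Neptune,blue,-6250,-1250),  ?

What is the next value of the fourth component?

-6250

Planet — runs backward through the planets Mercury→Neptune: Jupiter, Mars, Earth, Venus, Mercury, Neptune → Uranus.
Colour goes green, red, blue, green, red, blue → green (repeats green → red → blue).
Third component: -2, -10, -50, -250, -1250, -6250 → -31250 (×5 each step).
Fourth component goes -9, -2, -10, -50, -250, -1250 → -6250 (always the previous value of the third component).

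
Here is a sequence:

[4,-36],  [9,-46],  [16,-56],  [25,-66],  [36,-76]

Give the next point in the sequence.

First slot — perfect squares: 2², 3², 4², …: 4, 9, 16, 25, 36 → 49.
Second slot: -36, -46, -56, -66, -76 → -86 (−10 each step).
Combining the parts gives [49,-86].

[49,-86]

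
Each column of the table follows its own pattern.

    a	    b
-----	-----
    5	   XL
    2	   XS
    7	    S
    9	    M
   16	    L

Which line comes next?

Column a — each term is the sum of the two before it: 5, 2, 7, 9, 16 → 25.
Column b — runs through clothing sizes XS→XL: XL, XS, S, M, L → XL.
So the next line is 25  XL.

25  XL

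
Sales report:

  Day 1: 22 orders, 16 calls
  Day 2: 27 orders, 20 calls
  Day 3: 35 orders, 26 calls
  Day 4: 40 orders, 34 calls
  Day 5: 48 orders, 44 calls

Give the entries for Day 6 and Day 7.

53 orders, 56 calls; 61 orders, 70 calls

For the orders, alternating steps +5, +8, +5, +8, …: 22, 27, 35, 40, 48 → 53 → 61.
Calls: differences are 4, 6, 8, … (increasing by 2 each time), so 16, 20, 26, 34, 44 → 56 → 70.
So the next two rows are 53 orders, 56 calls and 61 orders, 70 calls.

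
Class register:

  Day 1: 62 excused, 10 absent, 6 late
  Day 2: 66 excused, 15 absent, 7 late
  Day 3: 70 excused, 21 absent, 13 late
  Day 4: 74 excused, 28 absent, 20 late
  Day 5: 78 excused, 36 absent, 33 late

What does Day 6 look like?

82 excused, 45 absent, 53 late

For the excused, +4 each step: 62, 66, 70, 74, 78 → 82.
Absent goes 10, 15, 21, 28, 36 → 45 (differences are 5, 6, 7, … (increasing by 1 each time)).
Late: each term is the sum of the two before it; 6, 7, 13, 20, 33 → 53.
So the next row is 82 excused, 45 absent, 53 late.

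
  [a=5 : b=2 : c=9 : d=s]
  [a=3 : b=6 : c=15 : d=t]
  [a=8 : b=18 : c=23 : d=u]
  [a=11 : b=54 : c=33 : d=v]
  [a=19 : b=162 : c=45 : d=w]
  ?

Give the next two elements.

A goes 5, 3, 8, 11, 19 → 30 → 49 (each term is the sum of the two before it).
B: ×3 each step; 2, 6, 18, 54, 162 → 486 → 1458.
C: 9, 15, 23, 33, 45 → 59 → 75 (differences are 6, 8, 10, … (increasing by 2 each time)).
D: letters move forward 1 place in the alphabet, so s, t, u, v, w → x → y.
So the next two elements are [a=30 : b=486 : c=59 : d=x] and [a=49 : b=1458 : c=75 : d=y].

[a=30 : b=486 : c=59 : d=x], [a=49 : b=1458 : c=75 : d=y]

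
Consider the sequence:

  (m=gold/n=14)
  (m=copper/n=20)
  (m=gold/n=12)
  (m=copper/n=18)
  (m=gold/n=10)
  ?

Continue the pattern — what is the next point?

(m=copper/n=16)

M: alternates gold ↔ copper, so gold, copper, gold, copper, gold → copper.
For the n, alternating steps +6, −8, +6, −8, …: 14, 20, 12, 18, 10 → 16.
Putting it together: (m=copper/n=16).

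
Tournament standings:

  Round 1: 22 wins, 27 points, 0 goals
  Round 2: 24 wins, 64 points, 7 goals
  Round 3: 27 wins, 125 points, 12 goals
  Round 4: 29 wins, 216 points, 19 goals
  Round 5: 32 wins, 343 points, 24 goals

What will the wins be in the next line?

Wins: alternating steps +2, +3, +2, +3, …, so 22, 24, 27, 29, 32 → 34.

34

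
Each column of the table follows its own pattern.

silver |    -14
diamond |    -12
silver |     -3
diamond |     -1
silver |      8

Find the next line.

Rank goes silver, diamond, silver, diamond, silver → diamond (alternates silver ↔ diamond).
Second component — alternating steps +2, +9, +2, +9, …: -14, -12, -3, -1, 8 → 10.
Putting it together: diamond  10.

diamond  10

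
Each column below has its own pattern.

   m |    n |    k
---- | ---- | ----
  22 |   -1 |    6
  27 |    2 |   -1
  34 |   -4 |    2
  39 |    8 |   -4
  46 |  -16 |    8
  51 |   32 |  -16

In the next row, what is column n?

-64

Column n goes -1, 2, -4, 8, -16, 32 → -64 (×(-2) each step).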